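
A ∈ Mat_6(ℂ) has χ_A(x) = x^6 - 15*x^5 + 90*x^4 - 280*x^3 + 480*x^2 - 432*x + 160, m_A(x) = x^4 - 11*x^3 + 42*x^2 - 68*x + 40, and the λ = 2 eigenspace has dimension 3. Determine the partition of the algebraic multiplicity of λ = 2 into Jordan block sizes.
Block sizes for λ = 2: [3, 1, 1]

Step 1 — from the characteristic polynomial, algebraic multiplicity of λ = 2 is 5. From dim ker(A − (2)·I) = 3, there are exactly 3 Jordan blocks for λ = 2.
Step 2 — from the minimal polynomial, the factor (x − 2)^3 tells us the largest block for λ = 2 has size 3.
Step 3 — with total size 5, 3 blocks, and largest block 3, the block sizes (in nonincreasing order) are [3, 1, 1].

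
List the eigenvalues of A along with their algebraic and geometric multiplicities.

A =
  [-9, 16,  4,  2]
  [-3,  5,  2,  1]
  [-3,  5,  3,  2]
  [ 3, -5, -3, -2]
λ = -3: alg = 1, geom = 1; λ = 0: alg = 3, geom = 1

Step 1 — factor the characteristic polynomial to read off the algebraic multiplicities:
  χ_A(x) = x^3*(x + 3)

Step 2 — compute geometric multiplicities via the rank-nullity identity g(λ) = n − rank(A − λI):
  rank(A − (-3)·I) = 3, so dim ker(A − (-3)·I) = n − 3 = 1
  rank(A − (0)·I) = 3, so dim ker(A − (0)·I) = n − 3 = 1

Summary:
  λ = -3: algebraic multiplicity = 1, geometric multiplicity = 1
  λ = 0: algebraic multiplicity = 3, geometric multiplicity = 1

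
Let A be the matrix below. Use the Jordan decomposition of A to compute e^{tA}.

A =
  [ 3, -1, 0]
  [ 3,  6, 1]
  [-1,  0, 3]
e^{tA} =
  [-t^2*exp(4*t) - t*exp(4*t) + exp(4*t), -t^2*exp(4*t)/2 - t*exp(4*t), -t^2*exp(4*t)/2]
  [t^2*exp(4*t) + 3*t*exp(4*t), t^2*exp(4*t)/2 + 2*t*exp(4*t) + exp(4*t), t^2*exp(4*t)/2 + t*exp(4*t)]
  [t^2*exp(4*t) - t*exp(4*t), t^2*exp(4*t)/2, t^2*exp(4*t)/2 - t*exp(4*t) + exp(4*t)]

Strategy: write A = P · J · P⁻¹ where J is a Jordan canonical form, so e^{tA} = P · e^{tJ} · P⁻¹, and e^{tJ} can be computed block-by-block.

A has Jordan form
J =
  [4, 1, 0]
  [0, 4, 1]
  [0, 0, 4]
(up to reordering of blocks).

Per-block formulas:
  For a 3×3 Jordan block J_3(4): exp(t · J_3(4)) = e^(4t)·(I + t·N + (t^2/2)·N^2), where N is the 3×3 nilpotent shift.

After assembling e^{tJ} and conjugating by P, we get:

e^{tA} =
  [-t^2*exp(4*t) - t*exp(4*t) + exp(4*t), -t^2*exp(4*t)/2 - t*exp(4*t), -t^2*exp(4*t)/2]
  [t^2*exp(4*t) + 3*t*exp(4*t), t^2*exp(4*t)/2 + 2*t*exp(4*t) + exp(4*t), t^2*exp(4*t)/2 + t*exp(4*t)]
  [t^2*exp(4*t) - t*exp(4*t), t^2*exp(4*t)/2, t^2*exp(4*t)/2 - t*exp(4*t) + exp(4*t)]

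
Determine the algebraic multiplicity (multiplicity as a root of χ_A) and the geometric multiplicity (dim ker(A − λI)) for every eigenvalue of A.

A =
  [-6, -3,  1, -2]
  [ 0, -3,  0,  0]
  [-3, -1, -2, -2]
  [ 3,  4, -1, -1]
λ = -3: alg = 4, geom = 2

Step 1 — factor the characteristic polynomial to read off the algebraic multiplicities:
  χ_A(x) = (x + 3)^4

Step 2 — compute geometric multiplicities via the rank-nullity identity g(λ) = n − rank(A − λI):
  rank(A − (-3)·I) = 2, so dim ker(A − (-3)·I) = n − 2 = 2

Summary:
  λ = -3: algebraic multiplicity = 4, geometric multiplicity = 2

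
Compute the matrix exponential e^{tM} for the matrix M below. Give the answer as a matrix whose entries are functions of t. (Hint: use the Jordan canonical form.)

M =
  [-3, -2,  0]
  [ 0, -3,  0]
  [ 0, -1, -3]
e^{tM} =
  [exp(-3*t), -2*t*exp(-3*t), 0]
  [0, exp(-3*t), 0]
  [0, -t*exp(-3*t), exp(-3*t)]

Strategy: write M = P · J · P⁻¹ where J is a Jordan canonical form, so e^{tM} = P · e^{tJ} · P⁻¹, and e^{tJ} can be computed block-by-block.

M has Jordan form
J =
  [-3,  1,  0]
  [ 0, -3,  0]
  [ 0,  0, -3]
(up to reordering of blocks).

Per-block formulas:
  For a 2×2 Jordan block J_2(-3): exp(t · J_2(-3)) = e^(-3t)·(I + t·N), where N is the 2×2 nilpotent shift.
  For a 1×1 block at λ = -3: exp(t · [-3]) = [e^(-3t)].

After assembling e^{tJ} and conjugating by P, we get:

e^{tM} =
  [exp(-3*t), -2*t*exp(-3*t), 0]
  [0, exp(-3*t), 0]
  [0, -t*exp(-3*t), exp(-3*t)]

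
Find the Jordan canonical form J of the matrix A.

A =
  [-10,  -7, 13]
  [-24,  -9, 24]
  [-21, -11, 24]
J_1(-1) ⊕ J_2(3)

The characteristic polynomial is
  det(x·I − A) = x^3 - 5*x^2 + 3*x + 9 = (x - 3)^2*(x + 1)

Eigenvalues and multiplicities (the geometric multiplicity of λ is n − rank(A − λI), which equals the number of Jordan blocks for λ):
  λ = -1: algebraic multiplicity = 1, geometric multiplicity = 1
  λ = 3: algebraic multiplicity = 2, geometric multiplicity = 1

Determining the block sizes for each eigenvalue:
  λ = -1: one block (gm = 1), so the single block has size am = 1 → block sizes [1]
  λ = 3: one block (gm = 1), so the single block has size am = 2 → block sizes [2]

Assembling the blocks gives a Jordan form
J =
  [-1, 0, 0]
  [ 0, 3, 1]
  [ 0, 0, 3]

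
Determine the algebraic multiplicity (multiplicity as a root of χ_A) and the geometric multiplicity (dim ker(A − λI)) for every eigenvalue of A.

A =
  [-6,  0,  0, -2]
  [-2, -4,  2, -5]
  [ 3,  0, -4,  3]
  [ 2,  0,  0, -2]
λ = -4: alg = 4, geom = 2

Step 1 — factor the characteristic polynomial to read off the algebraic multiplicities:
  χ_A(x) = (x + 4)^4

Step 2 — compute geometric multiplicities via the rank-nullity identity g(λ) = n − rank(A − λI):
  rank(A − (-4)·I) = 2, so dim ker(A − (-4)·I) = n − 2 = 2

Summary:
  λ = -4: algebraic multiplicity = 4, geometric multiplicity = 2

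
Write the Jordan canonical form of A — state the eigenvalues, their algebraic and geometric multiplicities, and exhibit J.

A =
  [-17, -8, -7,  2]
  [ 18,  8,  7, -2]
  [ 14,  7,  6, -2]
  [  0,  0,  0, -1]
J_3(-1) ⊕ J_1(-1)

The characteristic polynomial is
  det(x·I − A) = x^4 + 4*x^3 + 6*x^2 + 4*x + 1 = (x + 1)^4

Eigenvalues and multiplicities (the geometric multiplicity of λ is n − rank(A − λI), which equals the number of Jordan blocks for λ):
  λ = -1: algebraic multiplicity = 4, geometric multiplicity = 2

Determining the block sizes for each eigenvalue:
  λ = -1: with am = 4 and gm = 2, the partition is not yet determined (e.g. several partitions of 4 into 2 parts exist). Let N = A − (-1)·I. Computing rank(N^1) = 2, rank(N^2) = 1, rank(N^3) = 0; the number of blocks of size ≥ j is rank(N^{j−1}) − rank(N^j), giving [2, 1, 1]. So we have 1 block(s) of size 3, 1 block(s) of size 1 → block sizes [3, 1]

Assembling the blocks gives a Jordan form
J =
  [-1,  1,  0,  0]
  [ 0, -1,  1,  0]
  [ 0,  0, -1,  0]
  [ 0,  0,  0, -1]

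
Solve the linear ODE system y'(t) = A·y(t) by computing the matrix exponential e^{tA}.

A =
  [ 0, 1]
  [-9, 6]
e^{tA} =
  [-3*t*exp(3*t) + exp(3*t), t*exp(3*t)]
  [-9*t*exp(3*t), 3*t*exp(3*t) + exp(3*t)]

Strategy: write A = P · J · P⁻¹ where J is a Jordan canonical form, so e^{tA} = P · e^{tJ} · P⁻¹, and e^{tJ} can be computed block-by-block.

A has Jordan form
J =
  [3, 1]
  [0, 3]
(up to reordering of blocks).

Per-block formulas:
  For a 2×2 Jordan block J_2(3): exp(t · J_2(3)) = e^(3t)·(I + t·N), where N is the 2×2 nilpotent shift.

After assembling e^{tJ} and conjugating by P, we get:

e^{tA} =
  [-3*t*exp(3*t) + exp(3*t), t*exp(3*t)]
  [-9*t*exp(3*t), 3*t*exp(3*t) + exp(3*t)]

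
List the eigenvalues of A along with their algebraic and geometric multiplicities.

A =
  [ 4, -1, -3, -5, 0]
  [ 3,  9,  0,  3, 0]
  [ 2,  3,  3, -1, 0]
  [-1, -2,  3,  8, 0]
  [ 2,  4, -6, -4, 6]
λ = 6: alg = 5, geom = 3

Step 1 — factor the characteristic polynomial to read off the algebraic multiplicities:
  χ_A(x) = (x - 6)^5

Step 2 — compute geometric multiplicities via the rank-nullity identity g(λ) = n − rank(A − λI):
  rank(A − (6)·I) = 2, so dim ker(A − (6)·I) = n − 2 = 3

Summary:
  λ = 6: algebraic multiplicity = 5, geometric multiplicity = 3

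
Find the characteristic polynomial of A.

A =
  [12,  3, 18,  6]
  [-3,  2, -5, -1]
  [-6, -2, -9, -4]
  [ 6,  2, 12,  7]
x^4 - 12*x^3 + 54*x^2 - 108*x + 81

Expanding det(x·I − A) (e.g. by cofactor expansion or by noting that A is similar to its Jordan form J, which has the same characteristic polynomial as A) gives
  χ_A(x) = x^4 - 12*x^3 + 54*x^2 - 108*x + 81
which factors as (x - 3)^4. The eigenvalues (with algebraic multiplicities) are λ = 3 with multiplicity 4.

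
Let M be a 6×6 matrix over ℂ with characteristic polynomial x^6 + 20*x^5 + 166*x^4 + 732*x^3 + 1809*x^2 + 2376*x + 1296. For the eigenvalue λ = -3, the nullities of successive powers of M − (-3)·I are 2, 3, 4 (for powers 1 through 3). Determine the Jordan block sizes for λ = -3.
Block sizes for λ = -3: [3, 1]

From the dimensions of kernels of powers, the number of Jordan blocks of size at least j is d_j − d_{j−1} where d_j = dim ker(N^j) (with d_0 = 0). Computing the differences gives [2, 1, 1].
The number of blocks of size exactly k is (#blocks of size ≥ k) − (#blocks of size ≥ k + 1), so the partition is: 1 block(s) of size 1, 1 block(s) of size 3.
In nonincreasing order the block sizes are [3, 1].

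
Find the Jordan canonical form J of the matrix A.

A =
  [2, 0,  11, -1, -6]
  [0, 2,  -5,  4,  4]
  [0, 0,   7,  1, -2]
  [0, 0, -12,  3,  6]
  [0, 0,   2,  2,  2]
J_1(2) ⊕ J_1(2) ⊕ J_2(3) ⊕ J_1(6)

The characteristic polynomial is
  det(x·I − A) = x^5 - 16*x^4 + 97*x^3 - 282*x^2 + 396*x - 216 = (x - 6)*(x - 3)^2*(x - 2)^2

Eigenvalues and multiplicities (the geometric multiplicity of λ is n − rank(A − λI), which equals the number of Jordan blocks for λ):
  λ = 2: algebraic multiplicity = 2, geometric multiplicity = 2
  λ = 3: algebraic multiplicity = 2, geometric multiplicity = 1
  λ = 6: algebraic multiplicity = 1, geometric multiplicity = 1

Determining the block sizes for each eigenvalue:
  λ = 2: gm = am = 2, so every block has size 1 → block sizes [1, 1]
  λ = 3: one block (gm = 1), so the single block has size am = 2 → block sizes [2]
  λ = 6: one block (gm = 1), so the single block has size am = 1 → block sizes [1]

Assembling the blocks gives a Jordan form
J =
  [2, 0, 0, 0, 0]
  [0, 2, 0, 0, 0]
  [0, 0, 3, 1, 0]
  [0, 0, 0, 3, 0]
  [0, 0, 0, 0, 6]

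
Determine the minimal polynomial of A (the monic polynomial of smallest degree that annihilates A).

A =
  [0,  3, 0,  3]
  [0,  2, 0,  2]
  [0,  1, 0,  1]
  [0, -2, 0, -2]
x^2

The characteristic polynomial is χ_A(x) = x^4, so the eigenvalues are known. The minimal polynomial is
  m_A(x) = Π_λ (x − λ)^{k_λ}
where k_λ is the size of the *largest* Jordan block for λ (equivalently, the smallest k with (A − λI)^k v = 0 for every generalised eigenvector v of λ).

  λ = 0: largest Jordan block has size 2, contributing (x − 0)^2

So m_A(x) = x^2 = x^2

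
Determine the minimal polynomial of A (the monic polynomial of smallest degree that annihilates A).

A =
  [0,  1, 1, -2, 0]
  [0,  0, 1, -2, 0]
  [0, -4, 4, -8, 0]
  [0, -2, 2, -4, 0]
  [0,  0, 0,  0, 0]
x^3

The characteristic polynomial is χ_A(x) = x^5, so the eigenvalues are known. The minimal polynomial is
  m_A(x) = Π_λ (x − λ)^{k_λ}
where k_λ is the size of the *largest* Jordan block for λ (equivalently, the smallest k with (A − λI)^k v = 0 for every generalised eigenvector v of λ).

  λ = 0: largest Jordan block has size 3, contributing (x − 0)^3

So m_A(x) = x^3 = x^3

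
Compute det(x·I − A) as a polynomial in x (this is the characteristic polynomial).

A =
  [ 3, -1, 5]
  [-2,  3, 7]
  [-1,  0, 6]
x^3 - 12*x^2 + 48*x - 64

Expanding det(x·I − A) (e.g. by cofactor expansion or by noting that A is similar to its Jordan form J, which has the same characteristic polynomial as A) gives
  χ_A(x) = x^3 - 12*x^2 + 48*x - 64
which factors as (x - 4)^3. The eigenvalues (with algebraic multiplicities) are λ = 4 with multiplicity 3.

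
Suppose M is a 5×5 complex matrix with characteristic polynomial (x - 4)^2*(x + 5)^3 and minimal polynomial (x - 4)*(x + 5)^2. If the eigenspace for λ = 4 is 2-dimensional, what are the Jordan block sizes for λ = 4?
Block sizes for λ = 4: [1, 1]

Step 1 — from the characteristic polynomial, algebraic multiplicity of λ = 4 is 2. From dim ker(M − (4)·I) = 2, there are exactly 2 Jordan blocks for λ = 4.
Step 2 — from the minimal polynomial, the factor (x − 4) tells us the largest block for λ = 4 has size 1.
Step 3 — with total size 2, 2 blocks, and largest block 1, the block sizes (in nonincreasing order) are [1, 1].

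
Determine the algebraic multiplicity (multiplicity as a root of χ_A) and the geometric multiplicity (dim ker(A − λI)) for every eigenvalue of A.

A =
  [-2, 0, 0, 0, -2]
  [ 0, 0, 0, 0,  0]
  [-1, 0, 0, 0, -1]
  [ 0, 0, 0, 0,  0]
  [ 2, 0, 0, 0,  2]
λ = 0: alg = 5, geom = 4

Step 1 — factor the characteristic polynomial to read off the algebraic multiplicities:
  χ_A(x) = x^5

Step 2 — compute geometric multiplicities via the rank-nullity identity g(λ) = n − rank(A − λI):
  rank(A − (0)·I) = 1, so dim ker(A − (0)·I) = n − 1 = 4

Summary:
  λ = 0: algebraic multiplicity = 5, geometric multiplicity = 4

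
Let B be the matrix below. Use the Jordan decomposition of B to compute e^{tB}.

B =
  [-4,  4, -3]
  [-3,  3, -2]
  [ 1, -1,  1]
e^{tB} =
  [t^2/2 - 4*t + 1, -t^2/2 + 4*t, t^2/2 - 3*t]
  [t^2/2 - 3*t, -t^2/2 + 3*t + 1, t^2/2 - 2*t]
  [t, -t, t + 1]

Strategy: write B = P · J · P⁻¹ where J is a Jordan canonical form, so e^{tB} = P · e^{tJ} · P⁻¹, and e^{tJ} can be computed block-by-block.

B has Jordan form
J =
  [0, 1, 0]
  [0, 0, 1]
  [0, 0, 0]
(up to reordering of blocks).

Per-block formulas:
  For a 3×3 Jordan block J_3(0): exp(t · J_3(0)) = e^(0t)·(I + t·N + (t^2/2)·N^2), where N is the 3×3 nilpotent shift.

After assembling e^{tJ} and conjugating by P, we get:

e^{tB} =
  [t^2/2 - 4*t + 1, -t^2/2 + 4*t, t^2/2 - 3*t]
  [t^2/2 - 3*t, -t^2/2 + 3*t + 1, t^2/2 - 2*t]
  [t, -t, t + 1]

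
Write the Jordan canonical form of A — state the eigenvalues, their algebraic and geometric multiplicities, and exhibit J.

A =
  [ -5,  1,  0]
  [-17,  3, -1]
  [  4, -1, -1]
J_3(-1)

The characteristic polynomial is
  det(x·I − A) = x^3 + 3*x^2 + 3*x + 1 = (x + 1)^3

Eigenvalues and multiplicities (the geometric multiplicity of λ is n − rank(A − λI), which equals the number of Jordan blocks for λ):
  λ = -1: algebraic multiplicity = 3, geometric multiplicity = 1

Determining the block sizes for each eigenvalue:
  λ = -1: one block (gm = 1), so the single block has size am = 3 → block sizes [3]

Assembling the blocks gives a Jordan form
J =
  [-1,  1,  0]
  [ 0, -1,  1]
  [ 0,  0, -1]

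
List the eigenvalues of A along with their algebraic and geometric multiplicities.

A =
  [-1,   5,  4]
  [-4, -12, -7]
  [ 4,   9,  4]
λ = -3: alg = 3, geom = 1

Step 1 — factor the characteristic polynomial to read off the algebraic multiplicities:
  χ_A(x) = (x + 3)^3

Step 2 — compute geometric multiplicities via the rank-nullity identity g(λ) = n − rank(A − λI):
  rank(A − (-3)·I) = 2, so dim ker(A − (-3)·I) = n − 2 = 1

Summary:
  λ = -3: algebraic multiplicity = 3, geometric multiplicity = 1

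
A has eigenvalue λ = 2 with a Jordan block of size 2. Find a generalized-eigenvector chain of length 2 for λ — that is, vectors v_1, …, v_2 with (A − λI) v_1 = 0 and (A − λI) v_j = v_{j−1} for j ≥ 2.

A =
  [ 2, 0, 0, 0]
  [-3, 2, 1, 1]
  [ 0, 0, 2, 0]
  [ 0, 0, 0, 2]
A Jordan chain for λ = 2 of length 2:
v_1 = (0, -3, 0, 0)ᵀ
v_2 = (1, 0, 0, 0)ᵀ

Let N = A − (2)·I. We want v_2 with N^2 v_2 = 0 but N^1 v_2 ≠ 0; then v_{j-1} := N · v_j for j = 2, …, 2.

Pick v_2 = (1, 0, 0, 0)ᵀ.
Then v_1 = N · v_2 = (0, -3, 0, 0)ᵀ.

Sanity check: (A − (2)·I) v_1 = (0, 0, 0, 0)ᵀ = 0. ✓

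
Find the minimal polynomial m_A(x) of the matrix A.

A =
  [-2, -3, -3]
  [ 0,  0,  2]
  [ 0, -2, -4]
x^2 + 4*x + 4

The characteristic polynomial is χ_A(x) = (x + 2)^3, so the eigenvalues are known. The minimal polynomial is
  m_A(x) = Π_λ (x − λ)^{k_λ}
where k_λ is the size of the *largest* Jordan block for λ (equivalently, the smallest k with (A − λI)^k v = 0 for every generalised eigenvector v of λ).

  λ = -2: largest Jordan block has size 2, contributing (x + 2)^2

So m_A(x) = (x + 2)^2 = x^2 + 4*x + 4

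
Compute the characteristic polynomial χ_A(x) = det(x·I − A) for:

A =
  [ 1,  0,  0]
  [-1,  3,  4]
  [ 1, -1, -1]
x^3 - 3*x^2 + 3*x - 1

Expanding det(x·I − A) (e.g. by cofactor expansion or by noting that A is similar to its Jordan form J, which has the same characteristic polynomial as A) gives
  χ_A(x) = x^3 - 3*x^2 + 3*x - 1
which factors as (x - 1)^3. The eigenvalues (with algebraic multiplicities) are λ = 1 with multiplicity 3.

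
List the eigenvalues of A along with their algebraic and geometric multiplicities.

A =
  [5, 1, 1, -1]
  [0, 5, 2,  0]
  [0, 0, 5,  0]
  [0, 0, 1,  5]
λ = 5: alg = 4, geom = 2

Step 1 — factor the characteristic polynomial to read off the algebraic multiplicities:
  χ_A(x) = (x - 5)^4

Step 2 — compute geometric multiplicities via the rank-nullity identity g(λ) = n − rank(A − λI):
  rank(A − (5)·I) = 2, so dim ker(A − (5)·I) = n − 2 = 2

Summary:
  λ = 5: algebraic multiplicity = 4, geometric multiplicity = 2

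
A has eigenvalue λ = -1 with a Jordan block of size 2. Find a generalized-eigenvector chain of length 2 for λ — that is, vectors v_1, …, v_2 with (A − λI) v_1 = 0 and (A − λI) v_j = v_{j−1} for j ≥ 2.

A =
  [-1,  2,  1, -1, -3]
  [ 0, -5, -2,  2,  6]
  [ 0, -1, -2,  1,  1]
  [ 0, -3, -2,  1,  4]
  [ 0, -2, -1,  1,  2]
A Jordan chain for λ = -1 of length 2:
v_1 = (2, -4, -1, -3, -2)ᵀ
v_2 = (0, 1, 0, 0, 0)ᵀ

Let N = A − (-1)·I. We want v_2 with N^2 v_2 = 0 but N^1 v_2 ≠ 0; then v_{j-1} := N · v_j for j = 2, …, 2.

Pick v_2 = (0, 1, 0, 0, 0)ᵀ.
Then v_1 = N · v_2 = (2, -4, -1, -3, -2)ᵀ.

Sanity check: (A − (-1)·I) v_1 = (0, 0, 0, 0, 0)ᵀ = 0. ✓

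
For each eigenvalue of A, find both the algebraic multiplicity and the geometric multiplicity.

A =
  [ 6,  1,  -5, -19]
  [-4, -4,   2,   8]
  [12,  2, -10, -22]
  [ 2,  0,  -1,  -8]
λ = -4: alg = 4, geom = 2

Step 1 — factor the characteristic polynomial to read off the algebraic multiplicities:
  χ_A(x) = (x + 4)^4

Step 2 — compute geometric multiplicities via the rank-nullity identity g(λ) = n − rank(A − λI):
  rank(A − (-4)·I) = 2, so dim ker(A − (-4)·I) = n − 2 = 2

Summary:
  λ = -4: algebraic multiplicity = 4, geometric multiplicity = 2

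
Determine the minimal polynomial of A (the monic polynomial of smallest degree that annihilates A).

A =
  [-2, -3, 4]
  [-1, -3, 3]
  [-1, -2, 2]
x^3 + 3*x^2 + 3*x + 1

The characteristic polynomial is χ_A(x) = (x + 1)^3, so the eigenvalues are known. The minimal polynomial is
  m_A(x) = Π_λ (x − λ)^{k_λ}
where k_λ is the size of the *largest* Jordan block for λ (equivalently, the smallest k with (A − λI)^k v = 0 for every generalised eigenvector v of λ).

  λ = -1: largest Jordan block has size 3, contributing (x + 1)^3

So m_A(x) = (x + 1)^3 = x^3 + 3*x^2 + 3*x + 1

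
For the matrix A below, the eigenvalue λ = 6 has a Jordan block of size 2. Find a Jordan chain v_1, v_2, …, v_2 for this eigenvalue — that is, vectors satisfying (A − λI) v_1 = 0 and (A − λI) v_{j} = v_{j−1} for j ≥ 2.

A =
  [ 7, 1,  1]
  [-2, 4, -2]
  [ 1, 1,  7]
A Jordan chain for λ = 6 of length 2:
v_1 = (1, -2, 1)ᵀ
v_2 = (1, 0, 0)ᵀ

Let N = A − (6)·I. We want v_2 with N^2 v_2 = 0 but N^1 v_2 ≠ 0; then v_{j-1} := N · v_j for j = 2, …, 2.

Pick v_2 = (1, 0, 0)ᵀ.
Then v_1 = N · v_2 = (1, -2, 1)ᵀ.

Sanity check: (A − (6)·I) v_1 = (0, 0, 0)ᵀ = 0. ✓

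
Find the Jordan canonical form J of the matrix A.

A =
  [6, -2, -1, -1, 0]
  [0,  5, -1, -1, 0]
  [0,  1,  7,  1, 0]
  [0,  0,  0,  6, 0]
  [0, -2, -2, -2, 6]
J_3(6) ⊕ J_1(6) ⊕ J_1(6)

The characteristic polynomial is
  det(x·I − A) = x^5 - 30*x^4 + 360*x^3 - 2160*x^2 + 6480*x - 7776 = (x - 6)^5

Eigenvalues and multiplicities (the geometric multiplicity of λ is n − rank(A − λI), which equals the number of Jordan blocks for λ):
  λ = 6: algebraic multiplicity = 5, geometric multiplicity = 3

Determining the block sizes for each eigenvalue:
  λ = 6: with am = 5 and gm = 3, the partition is not yet determined (e.g. several partitions of 5 into 3 parts exist). Let N = A − (6)·I. Computing rank(N^1) = 2, rank(N^2) = 1, rank(N^3) = 0; the number of blocks of size ≥ j is rank(N^{j−1}) − rank(N^j), giving [3, 1, 1]. So we have 1 block(s) of size 3, 2 block(s) of size 1 → block sizes [3, 1, 1]

Assembling the blocks gives a Jordan form
J =
  [6, 1, 0, 0, 0]
  [0, 6, 1, 0, 0]
  [0, 0, 6, 0, 0]
  [0, 0, 0, 6, 0]
  [0, 0, 0, 0, 6]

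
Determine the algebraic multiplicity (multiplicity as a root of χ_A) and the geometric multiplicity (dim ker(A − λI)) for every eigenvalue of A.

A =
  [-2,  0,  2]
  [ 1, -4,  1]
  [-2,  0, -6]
λ = -4: alg = 3, geom = 2

Step 1 — factor the characteristic polynomial to read off the algebraic multiplicities:
  χ_A(x) = (x + 4)^3

Step 2 — compute geometric multiplicities via the rank-nullity identity g(λ) = n − rank(A − λI):
  rank(A − (-4)·I) = 1, so dim ker(A − (-4)·I) = n − 1 = 2

Summary:
  λ = -4: algebraic multiplicity = 3, geometric multiplicity = 2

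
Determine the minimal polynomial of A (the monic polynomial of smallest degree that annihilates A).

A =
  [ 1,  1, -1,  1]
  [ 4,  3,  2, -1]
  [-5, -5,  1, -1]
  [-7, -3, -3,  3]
x^3 - 6*x^2 + 12*x - 8

The characteristic polynomial is χ_A(x) = (x - 2)^4, so the eigenvalues are known. The minimal polynomial is
  m_A(x) = Π_λ (x − λ)^{k_λ}
where k_λ is the size of the *largest* Jordan block for λ (equivalently, the smallest k with (A − λI)^k v = 0 for every generalised eigenvector v of λ).

  λ = 2: largest Jordan block has size 3, contributing (x − 2)^3

So m_A(x) = (x - 2)^3 = x^3 - 6*x^2 + 12*x - 8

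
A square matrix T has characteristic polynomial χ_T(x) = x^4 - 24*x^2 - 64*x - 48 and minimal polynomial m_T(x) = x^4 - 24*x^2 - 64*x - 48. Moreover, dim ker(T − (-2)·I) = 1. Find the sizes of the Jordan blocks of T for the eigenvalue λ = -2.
Block sizes for λ = -2: [3]

Step 1 — from the characteristic polynomial, algebraic multiplicity of λ = -2 is 3. From dim ker(T − (-2)·I) = 1, there are exactly 1 Jordan blocks for λ = -2.
Step 2 — from the minimal polynomial, the factor (x + 2)^3 tells us the largest block for λ = -2 has size 3.
Step 3 — with total size 3, 1 blocks, and largest block 3, the block sizes (in nonincreasing order) are [3].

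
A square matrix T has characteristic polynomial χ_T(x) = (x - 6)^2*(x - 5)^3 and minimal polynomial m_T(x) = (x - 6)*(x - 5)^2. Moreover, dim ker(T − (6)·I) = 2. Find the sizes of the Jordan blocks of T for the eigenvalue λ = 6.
Block sizes for λ = 6: [1, 1]

Step 1 — from the characteristic polynomial, algebraic multiplicity of λ = 6 is 2. From dim ker(T − (6)·I) = 2, there are exactly 2 Jordan blocks for λ = 6.
Step 2 — from the minimal polynomial, the factor (x − 6) tells us the largest block for λ = 6 has size 1.
Step 3 — with total size 2, 2 blocks, and largest block 1, the block sizes (in nonincreasing order) are [1, 1].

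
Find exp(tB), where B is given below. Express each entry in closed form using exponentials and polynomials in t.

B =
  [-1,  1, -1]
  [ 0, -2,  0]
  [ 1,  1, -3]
e^{tB} =
  [t*exp(-2*t) + exp(-2*t), t*exp(-2*t), -t*exp(-2*t)]
  [0, exp(-2*t), 0]
  [t*exp(-2*t), t*exp(-2*t), -t*exp(-2*t) + exp(-2*t)]

Strategy: write B = P · J · P⁻¹ where J is a Jordan canonical form, so e^{tB} = P · e^{tJ} · P⁻¹, and e^{tJ} can be computed block-by-block.

B has Jordan form
J =
  [-2,  1,  0]
  [ 0, -2,  0]
  [ 0,  0, -2]
(up to reordering of blocks).

Per-block formulas:
  For a 1×1 block at λ = -2: exp(t · [-2]) = [e^(-2t)].
  For a 2×2 Jordan block J_2(-2): exp(t · J_2(-2)) = e^(-2t)·(I + t·N), where N is the 2×2 nilpotent shift.

After assembling e^{tJ} and conjugating by P, we get:

e^{tB} =
  [t*exp(-2*t) + exp(-2*t), t*exp(-2*t), -t*exp(-2*t)]
  [0, exp(-2*t), 0]
  [t*exp(-2*t), t*exp(-2*t), -t*exp(-2*t) + exp(-2*t)]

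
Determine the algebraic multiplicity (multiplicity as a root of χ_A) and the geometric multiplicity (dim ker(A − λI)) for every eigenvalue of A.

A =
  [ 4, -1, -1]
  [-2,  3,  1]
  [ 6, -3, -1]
λ = 2: alg = 3, geom = 2

Step 1 — factor the characteristic polynomial to read off the algebraic multiplicities:
  χ_A(x) = (x - 2)^3

Step 2 — compute geometric multiplicities via the rank-nullity identity g(λ) = n − rank(A − λI):
  rank(A − (2)·I) = 1, so dim ker(A − (2)·I) = n − 1 = 2

Summary:
  λ = 2: algebraic multiplicity = 3, geometric multiplicity = 2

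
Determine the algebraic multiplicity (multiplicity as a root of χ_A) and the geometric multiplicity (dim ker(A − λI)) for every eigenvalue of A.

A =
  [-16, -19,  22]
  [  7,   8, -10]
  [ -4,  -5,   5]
λ = -1: alg = 3, geom = 1

Step 1 — factor the characteristic polynomial to read off the algebraic multiplicities:
  χ_A(x) = (x + 1)^3

Step 2 — compute geometric multiplicities via the rank-nullity identity g(λ) = n − rank(A − λI):
  rank(A − (-1)·I) = 2, so dim ker(A − (-1)·I) = n − 2 = 1

Summary:
  λ = -1: algebraic multiplicity = 3, geometric multiplicity = 1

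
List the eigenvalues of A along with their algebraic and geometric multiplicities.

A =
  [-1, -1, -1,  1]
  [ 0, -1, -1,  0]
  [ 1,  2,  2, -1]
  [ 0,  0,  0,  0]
λ = 0: alg = 4, geom = 2

Step 1 — factor the characteristic polynomial to read off the algebraic multiplicities:
  χ_A(x) = x^4

Step 2 — compute geometric multiplicities via the rank-nullity identity g(λ) = n − rank(A − λI):
  rank(A − (0)·I) = 2, so dim ker(A − (0)·I) = n − 2 = 2

Summary:
  λ = 0: algebraic multiplicity = 4, geometric multiplicity = 2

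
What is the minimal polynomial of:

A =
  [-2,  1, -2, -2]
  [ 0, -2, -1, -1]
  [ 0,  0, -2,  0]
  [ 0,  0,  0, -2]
x^3 + 6*x^2 + 12*x + 8

The characteristic polynomial is χ_A(x) = (x + 2)^4, so the eigenvalues are known. The minimal polynomial is
  m_A(x) = Π_λ (x − λ)^{k_λ}
where k_λ is the size of the *largest* Jordan block for λ (equivalently, the smallest k with (A − λI)^k v = 0 for every generalised eigenvector v of λ).

  λ = -2: largest Jordan block has size 3, contributing (x + 2)^3

So m_A(x) = (x + 2)^3 = x^3 + 6*x^2 + 12*x + 8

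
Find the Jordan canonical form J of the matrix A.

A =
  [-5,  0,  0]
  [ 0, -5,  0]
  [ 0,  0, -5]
J_1(-5) ⊕ J_1(-5) ⊕ J_1(-5)

The characteristic polynomial is
  det(x·I − A) = x^3 + 15*x^2 + 75*x + 125 = (x + 5)^3

Eigenvalues and multiplicities (the geometric multiplicity of λ is n − rank(A − λI), which equals the number of Jordan blocks for λ):
  λ = -5: algebraic multiplicity = 3, geometric multiplicity = 3

Determining the block sizes for each eigenvalue:
  λ = -5: gm = am = 3, so every block has size 1 → block sizes [1, 1, 1]

Assembling the blocks gives a Jordan form
J =
  [-5,  0,  0]
  [ 0, -5,  0]
  [ 0,  0, -5]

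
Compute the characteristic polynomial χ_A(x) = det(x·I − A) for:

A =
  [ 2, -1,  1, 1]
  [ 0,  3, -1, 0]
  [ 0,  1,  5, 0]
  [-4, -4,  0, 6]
x^4 - 16*x^3 + 96*x^2 - 256*x + 256

Expanding det(x·I − A) (e.g. by cofactor expansion or by noting that A is similar to its Jordan form J, which has the same characteristic polynomial as A) gives
  χ_A(x) = x^4 - 16*x^3 + 96*x^2 - 256*x + 256
which factors as (x - 4)^4. The eigenvalues (with algebraic multiplicities) are λ = 4 with multiplicity 4.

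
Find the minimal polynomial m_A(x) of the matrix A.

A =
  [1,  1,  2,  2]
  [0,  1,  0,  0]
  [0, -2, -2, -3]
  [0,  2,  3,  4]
x^2 - 2*x + 1

The characteristic polynomial is χ_A(x) = (x - 1)^4, so the eigenvalues are known. The minimal polynomial is
  m_A(x) = Π_λ (x − λ)^{k_λ}
where k_λ is the size of the *largest* Jordan block for λ (equivalently, the smallest k with (A − λI)^k v = 0 for every generalised eigenvector v of λ).

  λ = 1: largest Jordan block has size 2, contributing (x − 1)^2

So m_A(x) = (x - 1)^2 = x^2 - 2*x + 1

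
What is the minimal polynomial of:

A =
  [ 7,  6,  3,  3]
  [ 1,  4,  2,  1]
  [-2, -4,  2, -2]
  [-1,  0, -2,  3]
x^3 - 12*x^2 + 48*x - 64

The characteristic polynomial is χ_A(x) = (x - 4)^4, so the eigenvalues are known. The minimal polynomial is
  m_A(x) = Π_λ (x − λ)^{k_λ}
where k_λ is the size of the *largest* Jordan block for λ (equivalently, the smallest k with (A − λI)^k v = 0 for every generalised eigenvector v of λ).

  λ = 4: largest Jordan block has size 3, contributing (x − 4)^3

So m_A(x) = (x - 4)^3 = x^3 - 12*x^2 + 48*x - 64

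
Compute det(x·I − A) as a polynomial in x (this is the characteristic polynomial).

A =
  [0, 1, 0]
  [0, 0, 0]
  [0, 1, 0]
x^3

Expanding det(x·I − A) (e.g. by cofactor expansion or by noting that A is similar to its Jordan form J, which has the same characteristic polynomial as A) gives
  χ_A(x) = x^3
which factors as x^3. The eigenvalues (with algebraic multiplicities) are λ = 0 with multiplicity 3.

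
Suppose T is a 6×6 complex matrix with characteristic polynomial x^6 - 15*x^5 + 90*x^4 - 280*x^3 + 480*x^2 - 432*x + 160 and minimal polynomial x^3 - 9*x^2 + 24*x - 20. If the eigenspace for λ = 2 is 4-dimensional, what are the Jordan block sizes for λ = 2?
Block sizes for λ = 2: [2, 1, 1, 1]

Step 1 — from the characteristic polynomial, algebraic multiplicity of λ = 2 is 5. From dim ker(T − (2)·I) = 4, there are exactly 4 Jordan blocks for λ = 2.
Step 2 — from the minimal polynomial, the factor (x − 2)^2 tells us the largest block for λ = 2 has size 2.
Step 3 — with total size 5, 4 blocks, and largest block 2, the block sizes (in nonincreasing order) are [2, 1, 1, 1].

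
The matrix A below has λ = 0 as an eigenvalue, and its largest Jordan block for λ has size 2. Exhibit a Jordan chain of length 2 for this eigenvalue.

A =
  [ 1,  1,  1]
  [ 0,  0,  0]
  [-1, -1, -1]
A Jordan chain for λ = 0 of length 2:
v_1 = (1, 0, -1)ᵀ
v_2 = (1, 0, 0)ᵀ

Let N = A − (0)·I. We want v_2 with N^2 v_2 = 0 but N^1 v_2 ≠ 0; then v_{j-1} := N · v_j for j = 2, …, 2.

Pick v_2 = (1, 0, 0)ᵀ.
Then v_1 = N · v_2 = (1, 0, -1)ᵀ.

Sanity check: (A − (0)·I) v_1 = (0, 0, 0)ᵀ = 0. ✓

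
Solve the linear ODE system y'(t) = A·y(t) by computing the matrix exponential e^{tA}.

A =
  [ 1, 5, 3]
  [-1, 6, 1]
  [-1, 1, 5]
e^{tA} =
  [t^2*exp(4*t)/2 - 3*t*exp(4*t) + exp(4*t), -t^2*exp(4*t) + 5*t*exp(4*t), -t^2*exp(4*t)/2 + 3*t*exp(4*t)]
  [-t*exp(4*t), 2*t*exp(4*t) + exp(4*t), t*exp(4*t)]
  [t^2*exp(4*t)/2 - t*exp(4*t), -t^2*exp(4*t) + t*exp(4*t), -t^2*exp(4*t)/2 + t*exp(4*t) + exp(4*t)]

Strategy: write A = P · J · P⁻¹ where J is a Jordan canonical form, so e^{tA} = P · e^{tJ} · P⁻¹, and e^{tJ} can be computed block-by-block.

A has Jordan form
J =
  [4, 1, 0]
  [0, 4, 1]
  [0, 0, 4]
(up to reordering of blocks).

Per-block formulas:
  For a 3×3 Jordan block J_3(4): exp(t · J_3(4)) = e^(4t)·(I + t·N + (t^2/2)·N^2), where N is the 3×3 nilpotent shift.

After assembling e^{tJ} and conjugating by P, we get:

e^{tA} =
  [t^2*exp(4*t)/2 - 3*t*exp(4*t) + exp(4*t), -t^2*exp(4*t) + 5*t*exp(4*t), -t^2*exp(4*t)/2 + 3*t*exp(4*t)]
  [-t*exp(4*t), 2*t*exp(4*t) + exp(4*t), t*exp(4*t)]
  [t^2*exp(4*t)/2 - t*exp(4*t), -t^2*exp(4*t) + t*exp(4*t), -t^2*exp(4*t)/2 + t*exp(4*t) + exp(4*t)]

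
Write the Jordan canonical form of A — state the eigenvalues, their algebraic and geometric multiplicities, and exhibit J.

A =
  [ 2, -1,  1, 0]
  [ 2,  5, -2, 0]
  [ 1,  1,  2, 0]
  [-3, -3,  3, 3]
J_2(3) ⊕ J_1(3) ⊕ J_1(3)

The characteristic polynomial is
  det(x·I − A) = x^4 - 12*x^3 + 54*x^2 - 108*x + 81 = (x - 3)^4

Eigenvalues and multiplicities (the geometric multiplicity of λ is n − rank(A − λI), which equals the number of Jordan blocks for λ):
  λ = 3: algebraic multiplicity = 4, geometric multiplicity = 3

Determining the block sizes for each eigenvalue:
  λ = 3: 3 blocks summing to 4 forces exactly one block of size 2 and the rest size 1 → block sizes [2, 1, 1]

Assembling the blocks gives a Jordan form
J =
  [3, 1, 0, 0]
  [0, 3, 0, 0]
  [0, 0, 3, 0]
  [0, 0, 0, 3]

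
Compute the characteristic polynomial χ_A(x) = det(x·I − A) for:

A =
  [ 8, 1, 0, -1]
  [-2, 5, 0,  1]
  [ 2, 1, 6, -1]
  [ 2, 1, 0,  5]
x^4 - 24*x^3 + 216*x^2 - 864*x + 1296

Expanding det(x·I − A) (e.g. by cofactor expansion or by noting that A is similar to its Jordan form J, which has the same characteristic polynomial as A) gives
  χ_A(x) = x^4 - 24*x^3 + 216*x^2 - 864*x + 1296
which factors as (x - 6)^4. The eigenvalues (with algebraic multiplicities) are λ = 6 with multiplicity 4.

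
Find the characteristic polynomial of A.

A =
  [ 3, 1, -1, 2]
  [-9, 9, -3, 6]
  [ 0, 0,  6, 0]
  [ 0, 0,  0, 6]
x^4 - 24*x^3 + 216*x^2 - 864*x + 1296

Expanding det(x·I − A) (e.g. by cofactor expansion or by noting that A is similar to its Jordan form J, which has the same characteristic polynomial as A) gives
  χ_A(x) = x^4 - 24*x^3 + 216*x^2 - 864*x + 1296
which factors as (x - 6)^4. The eigenvalues (with algebraic multiplicities) are λ = 6 with multiplicity 4.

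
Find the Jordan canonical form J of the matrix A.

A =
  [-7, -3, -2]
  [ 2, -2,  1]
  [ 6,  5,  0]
J_3(-3)

The characteristic polynomial is
  det(x·I − A) = x^3 + 9*x^2 + 27*x + 27 = (x + 3)^3

Eigenvalues and multiplicities (the geometric multiplicity of λ is n − rank(A − λI), which equals the number of Jordan blocks for λ):
  λ = -3: algebraic multiplicity = 3, geometric multiplicity = 1

Determining the block sizes for each eigenvalue:
  λ = -3: one block (gm = 1), so the single block has size am = 3 → block sizes [3]

Assembling the blocks gives a Jordan form
J =
  [-3,  1,  0]
  [ 0, -3,  1]
  [ 0,  0, -3]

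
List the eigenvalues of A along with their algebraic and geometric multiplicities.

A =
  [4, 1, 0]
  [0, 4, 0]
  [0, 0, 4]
λ = 4: alg = 3, geom = 2

Step 1 — factor the characteristic polynomial to read off the algebraic multiplicities:
  χ_A(x) = (x - 4)^3

Step 2 — compute geometric multiplicities via the rank-nullity identity g(λ) = n − rank(A − λI):
  rank(A − (4)·I) = 1, so dim ker(A − (4)·I) = n − 1 = 2

Summary:
  λ = 4: algebraic multiplicity = 3, geometric multiplicity = 2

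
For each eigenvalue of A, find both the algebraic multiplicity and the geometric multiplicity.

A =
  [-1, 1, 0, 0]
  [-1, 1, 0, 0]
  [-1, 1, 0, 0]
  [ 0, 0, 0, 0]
λ = 0: alg = 4, geom = 3

Step 1 — factor the characteristic polynomial to read off the algebraic multiplicities:
  χ_A(x) = x^4

Step 2 — compute geometric multiplicities via the rank-nullity identity g(λ) = n − rank(A − λI):
  rank(A − (0)·I) = 1, so dim ker(A − (0)·I) = n − 1 = 3

Summary:
  λ = 0: algebraic multiplicity = 4, geometric multiplicity = 3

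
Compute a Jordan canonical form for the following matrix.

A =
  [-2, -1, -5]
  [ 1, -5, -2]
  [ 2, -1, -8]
J_3(-5)

The characteristic polynomial is
  det(x·I − A) = x^3 + 15*x^2 + 75*x + 125 = (x + 5)^3

Eigenvalues and multiplicities (the geometric multiplicity of λ is n − rank(A − λI), which equals the number of Jordan blocks for λ):
  λ = -5: algebraic multiplicity = 3, geometric multiplicity = 1

Determining the block sizes for each eigenvalue:
  λ = -5: one block (gm = 1), so the single block has size am = 3 → block sizes [3]

Assembling the blocks gives a Jordan form
J =
  [-5,  1,  0]
  [ 0, -5,  1]
  [ 0,  0, -5]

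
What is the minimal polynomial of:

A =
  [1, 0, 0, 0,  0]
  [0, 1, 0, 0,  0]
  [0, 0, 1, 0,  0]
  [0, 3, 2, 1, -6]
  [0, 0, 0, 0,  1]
x^2 - 2*x + 1

The characteristic polynomial is χ_A(x) = (x - 1)^5, so the eigenvalues are known. The minimal polynomial is
  m_A(x) = Π_λ (x − λ)^{k_λ}
where k_λ is the size of the *largest* Jordan block for λ (equivalently, the smallest k with (A − λI)^k v = 0 for every generalised eigenvector v of λ).

  λ = 1: largest Jordan block has size 2, contributing (x − 1)^2

So m_A(x) = (x - 1)^2 = x^2 - 2*x + 1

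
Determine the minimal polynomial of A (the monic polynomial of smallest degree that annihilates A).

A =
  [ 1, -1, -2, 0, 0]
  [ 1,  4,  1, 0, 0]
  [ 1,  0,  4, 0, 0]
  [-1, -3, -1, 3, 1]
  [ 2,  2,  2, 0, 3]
x^3 - 9*x^2 + 27*x - 27

The characteristic polynomial is χ_A(x) = (x - 3)^5, so the eigenvalues are known. The minimal polynomial is
  m_A(x) = Π_λ (x − λ)^{k_λ}
where k_λ is the size of the *largest* Jordan block for λ (equivalently, the smallest k with (A − λI)^k v = 0 for every generalised eigenvector v of λ).

  λ = 3: largest Jordan block has size 3, contributing (x − 3)^3

So m_A(x) = (x - 3)^3 = x^3 - 9*x^2 + 27*x - 27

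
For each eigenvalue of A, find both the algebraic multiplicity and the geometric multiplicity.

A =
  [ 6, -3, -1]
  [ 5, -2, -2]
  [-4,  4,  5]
λ = 3: alg = 3, geom = 1

Step 1 — factor the characteristic polynomial to read off the algebraic multiplicities:
  χ_A(x) = (x - 3)^3

Step 2 — compute geometric multiplicities via the rank-nullity identity g(λ) = n − rank(A − λI):
  rank(A − (3)·I) = 2, so dim ker(A − (3)·I) = n − 2 = 1

Summary:
  λ = 3: algebraic multiplicity = 3, geometric multiplicity = 1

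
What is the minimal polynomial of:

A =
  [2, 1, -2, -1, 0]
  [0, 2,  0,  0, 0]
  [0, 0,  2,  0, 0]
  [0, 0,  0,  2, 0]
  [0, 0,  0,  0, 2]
x^2 - 4*x + 4

The characteristic polynomial is χ_A(x) = (x - 2)^5, so the eigenvalues are known. The minimal polynomial is
  m_A(x) = Π_λ (x − λ)^{k_λ}
where k_λ is the size of the *largest* Jordan block for λ (equivalently, the smallest k with (A − λI)^k v = 0 for every generalised eigenvector v of λ).

  λ = 2: largest Jordan block has size 2, contributing (x − 2)^2

So m_A(x) = (x - 2)^2 = x^2 - 4*x + 4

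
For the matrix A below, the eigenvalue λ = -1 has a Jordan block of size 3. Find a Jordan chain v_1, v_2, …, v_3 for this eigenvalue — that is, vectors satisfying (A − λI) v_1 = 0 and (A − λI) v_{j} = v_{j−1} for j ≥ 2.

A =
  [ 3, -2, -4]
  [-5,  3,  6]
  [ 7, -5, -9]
A Jordan chain for λ = -1 of length 3:
v_1 = (-2, 2, -3)ᵀ
v_2 = (4, -5, 7)ᵀ
v_3 = (1, 0, 0)ᵀ

Let N = A − (-1)·I. We want v_3 with N^3 v_3 = 0 but N^2 v_3 ≠ 0; then v_{j-1} := N · v_j for j = 3, …, 2.

Pick v_3 = (1, 0, 0)ᵀ.
Then v_2 = N · v_3 = (4, -5, 7)ᵀ.
Then v_1 = N · v_2 = (-2, 2, -3)ᵀ.

Sanity check: (A − (-1)·I) v_1 = (0, 0, 0)ᵀ = 0. ✓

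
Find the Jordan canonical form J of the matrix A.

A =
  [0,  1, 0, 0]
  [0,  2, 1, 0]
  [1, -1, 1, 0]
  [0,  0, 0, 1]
J_3(1) ⊕ J_1(1)

The characteristic polynomial is
  det(x·I − A) = x^4 - 4*x^3 + 6*x^2 - 4*x + 1 = (x - 1)^4

Eigenvalues and multiplicities (the geometric multiplicity of λ is n − rank(A − λI), which equals the number of Jordan blocks for λ):
  λ = 1: algebraic multiplicity = 4, geometric multiplicity = 2

Determining the block sizes for each eigenvalue:
  λ = 1: with am = 4 and gm = 2, the partition is not yet determined (e.g. several partitions of 4 into 2 parts exist). Let N = A − (1)·I. Computing rank(N^1) = 2, rank(N^2) = 1, rank(N^3) = 0; the number of blocks of size ≥ j is rank(N^{j−1}) − rank(N^j), giving [2, 1, 1]. So we have 1 block(s) of size 3, 1 block(s) of size 1 → block sizes [3, 1]

Assembling the blocks gives a Jordan form
J =
  [1, 1, 0, 0]
  [0, 1, 1, 0]
  [0, 0, 1, 0]
  [0, 0, 0, 1]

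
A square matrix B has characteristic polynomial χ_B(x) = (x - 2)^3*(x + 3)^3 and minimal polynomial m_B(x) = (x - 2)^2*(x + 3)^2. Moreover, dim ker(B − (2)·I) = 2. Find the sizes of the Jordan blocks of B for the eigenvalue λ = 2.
Block sizes for λ = 2: [2, 1]

Step 1 — from the characteristic polynomial, algebraic multiplicity of λ = 2 is 3. From dim ker(B − (2)·I) = 2, there are exactly 2 Jordan blocks for λ = 2.
Step 2 — from the minimal polynomial, the factor (x − 2)^2 tells us the largest block for λ = 2 has size 2.
Step 3 — with total size 3, 2 blocks, and largest block 2, the block sizes (in nonincreasing order) are [2, 1].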